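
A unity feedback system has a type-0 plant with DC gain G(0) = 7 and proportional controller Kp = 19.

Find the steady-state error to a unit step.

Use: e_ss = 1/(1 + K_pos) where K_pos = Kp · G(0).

K_pos = Kp · G(0) = 19 × 7 = 133. e_ss = 1/(1 + 133) = 0.0075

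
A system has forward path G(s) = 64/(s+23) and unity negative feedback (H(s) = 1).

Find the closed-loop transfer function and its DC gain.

T(s) = G/(1+GH) = [64/(s+23)] / [1 + 64/(s+23)] = 64/(s+23+64) = 64/(s+87). DC gain = 64/87 = 0.7356.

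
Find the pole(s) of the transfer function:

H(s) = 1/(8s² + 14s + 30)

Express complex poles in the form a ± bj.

Discriminant = 14² - 4×8×30 = 196 - 960 = -764 < 0, so the poles are a complex conjugate pair s = (-14 ± j√764)/(2×8). Real part = -14/(2×8) = -14/16 = -0.875; imaginary part = ±√764/(2×8) ≈ 1.7275. Poles: s = -0.875 ± 1.7275j.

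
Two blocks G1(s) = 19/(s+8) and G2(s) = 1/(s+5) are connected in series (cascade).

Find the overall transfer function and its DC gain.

Series: multiply transfer functions. G_eq = 19/(s+8) × 1/(s+5) = 19/((s+8)(s+5)). DC gain = 19/(8×5) = 0.475.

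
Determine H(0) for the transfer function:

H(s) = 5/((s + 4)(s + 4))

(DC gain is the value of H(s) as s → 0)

DC gain = H(0) = 5/(4 × 4) = 5/16 = 0.3125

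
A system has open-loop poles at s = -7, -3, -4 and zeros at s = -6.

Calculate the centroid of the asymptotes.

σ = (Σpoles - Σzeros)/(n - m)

σ = (Σpoles - Σzeros)/(n - m) = (-14 - (-6))/(3 - 1) = -8/2 = -4.0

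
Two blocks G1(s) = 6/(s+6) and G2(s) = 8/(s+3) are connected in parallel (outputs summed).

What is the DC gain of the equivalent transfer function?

Parallel: G_eq = G1 + G2. DC gain = G1(0) + G2(0) = 6/6 + 8/3 = 1 + 2.6667 = 3.6667.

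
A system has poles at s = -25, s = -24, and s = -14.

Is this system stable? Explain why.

All poles are in the left half-plane. System is stable.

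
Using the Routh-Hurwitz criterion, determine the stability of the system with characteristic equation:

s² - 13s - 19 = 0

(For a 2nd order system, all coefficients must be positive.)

Coefficients: 1, -13, -19. b=-13, c=-19 not positive, so system is unstable.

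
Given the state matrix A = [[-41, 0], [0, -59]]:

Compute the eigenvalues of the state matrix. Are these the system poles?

For diagonal matrix, eigenvalues are diagonal entries: λ₁ = -41, λ₂ = -59. Eigenvalues of A = system poles.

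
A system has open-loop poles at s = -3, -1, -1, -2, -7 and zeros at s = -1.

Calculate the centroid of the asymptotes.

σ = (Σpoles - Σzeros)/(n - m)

σ = (Σpoles - Σzeros)/(n - m) = (-14 - (-1))/(5 - 1) = -13/4 = -3.25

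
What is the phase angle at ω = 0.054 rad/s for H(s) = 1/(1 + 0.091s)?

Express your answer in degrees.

Phase = -arctan(ωτ) = -arctan(0.054 × 0.091) = -0.3°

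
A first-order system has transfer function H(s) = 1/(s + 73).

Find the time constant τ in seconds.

For H(s) = 1/(s + 1/τ), the pole is at -1/τ = -73, so τ = 1/73 = 0.0137 s.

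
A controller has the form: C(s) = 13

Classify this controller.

This is a Proportional (P) controller.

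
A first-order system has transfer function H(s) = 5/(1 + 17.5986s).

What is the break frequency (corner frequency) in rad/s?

Corner frequency = 1/τ = 1/17.5986 = 0.057 rad/s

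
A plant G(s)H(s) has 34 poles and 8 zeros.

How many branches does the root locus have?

Root locus has n branches where n = number of poles = 34.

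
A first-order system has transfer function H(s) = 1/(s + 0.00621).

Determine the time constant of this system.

For H(s) = 1/(s + 1/τ), the pole is at -1/τ = -0.00621, so τ = 1/0.00621 = 161 s.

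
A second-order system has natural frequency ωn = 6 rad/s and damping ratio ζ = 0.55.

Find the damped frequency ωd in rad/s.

ωd = ωn√(1 - ζ²) = 6√(1 - 0.55²) = 5.01 rad/s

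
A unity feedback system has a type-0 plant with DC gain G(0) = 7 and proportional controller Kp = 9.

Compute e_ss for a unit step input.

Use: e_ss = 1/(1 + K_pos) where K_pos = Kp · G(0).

K_pos = Kp · G(0) = 9 × 7 = 63. e_ss = 1/(1 + 63) = 0.015625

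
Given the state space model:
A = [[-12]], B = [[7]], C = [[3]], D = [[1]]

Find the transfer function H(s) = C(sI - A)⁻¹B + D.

(sI - A)⁻¹ = 1/(s + 12). H(s) = 3×7/(s + 12) + 1 = (s + 33)/(s + 12).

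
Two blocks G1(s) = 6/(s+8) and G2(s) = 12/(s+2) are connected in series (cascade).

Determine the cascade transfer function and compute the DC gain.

Series: multiply transfer functions. G_eq = 6/(s+8) × 12/(s+2) = 72/((s+8)(s+2)). DC gain = 72/(8×2) = 4.5.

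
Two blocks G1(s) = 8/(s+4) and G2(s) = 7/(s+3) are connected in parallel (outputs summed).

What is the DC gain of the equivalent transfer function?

Parallel: G_eq = G1 + G2. DC gain = G1(0) + G2(0) = 8/4 + 7/3 = 2 + 2.3333 = 4.3333.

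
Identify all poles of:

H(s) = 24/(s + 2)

Pole is where denominator = 0: s + 2 = 0, so s = -2.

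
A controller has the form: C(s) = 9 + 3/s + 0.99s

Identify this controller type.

This is a Proportional-Integral-Derivative (PID) controller.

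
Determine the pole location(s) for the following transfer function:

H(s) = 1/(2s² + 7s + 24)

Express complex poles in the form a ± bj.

Discriminant = 7² - 4×2×24 = 49 - 192 = -143 < 0, so the poles are a complex conjugate pair s = (-7 ± j√143)/(2×2). Real part = -7/(2×2) = -7/4 = -1.75; imaginary part = ±√143/(2×2) ≈ 2.9896. Poles: s = -1.75 ± 2.9896j.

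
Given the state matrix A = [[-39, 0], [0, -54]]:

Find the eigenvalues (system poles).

For diagonal matrix, eigenvalues are diagonal entries: λ₁ = -39, λ₂ = -54.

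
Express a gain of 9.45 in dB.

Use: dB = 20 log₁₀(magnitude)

dB = 20 log₁₀(9.45) = 19.5 dB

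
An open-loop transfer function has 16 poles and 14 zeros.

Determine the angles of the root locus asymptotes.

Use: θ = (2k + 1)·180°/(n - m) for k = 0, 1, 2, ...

n - m = 16 - 14 = 2. Angles: θk = (2k + 1)·180°/2 = 90°, 270°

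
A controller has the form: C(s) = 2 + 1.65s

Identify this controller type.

This is a Proportional-Derivative (PD) controller.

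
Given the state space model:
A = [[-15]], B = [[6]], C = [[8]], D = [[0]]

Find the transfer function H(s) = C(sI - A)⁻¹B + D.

(sI - A)⁻¹ = 1/(s + 15). H(s) = 8 × 6/(s + 15) + 0 = 48/(s + 15).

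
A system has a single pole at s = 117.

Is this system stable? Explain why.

Pole at s = 117 is in the right half-plane. Unstable.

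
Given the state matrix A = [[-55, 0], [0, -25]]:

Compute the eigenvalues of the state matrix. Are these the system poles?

For diagonal matrix, eigenvalues are diagonal entries: λ₁ = -55, λ₂ = -25. Eigenvalues of A = system poles.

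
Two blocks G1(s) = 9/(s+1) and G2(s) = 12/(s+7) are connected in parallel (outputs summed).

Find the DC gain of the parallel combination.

Parallel: G_eq = G1 + G2. DC gain = G1(0) + G2(0) = 9/1 + 12/7 = 9 + 1.7143 = 10.7143.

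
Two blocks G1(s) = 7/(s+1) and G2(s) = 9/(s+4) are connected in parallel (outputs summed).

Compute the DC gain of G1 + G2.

Parallel: G_eq = G1 + G2. DC gain = G1(0) + G2(0) = 7/1 + 9/4 = 7 + 2.25 = 9.25.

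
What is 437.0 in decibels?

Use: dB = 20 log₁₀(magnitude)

dB = 20 log₁₀(437.0) = 52.8 dB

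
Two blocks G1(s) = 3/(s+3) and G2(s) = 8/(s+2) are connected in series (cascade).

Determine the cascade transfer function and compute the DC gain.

Series: multiply transfer functions. G_eq = 3/(s+3) × 8/(s+2) = 24/((s+3)(s+2)). DC gain = 24/(3×2) = 4.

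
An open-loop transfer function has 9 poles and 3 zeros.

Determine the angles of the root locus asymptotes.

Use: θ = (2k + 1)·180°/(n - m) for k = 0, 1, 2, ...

n - m = 9 - 3 = 6. Angles: θk = (2k + 1)·180°/6 = 30°, 90°, 150°, 210°, 270°, 330°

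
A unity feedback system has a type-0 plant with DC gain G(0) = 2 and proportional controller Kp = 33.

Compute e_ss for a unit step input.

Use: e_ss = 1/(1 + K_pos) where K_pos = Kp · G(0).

K_pos = Kp · G(0) = 33 × 2 = 66. e_ss = 1/(1 + 66) = 0.0149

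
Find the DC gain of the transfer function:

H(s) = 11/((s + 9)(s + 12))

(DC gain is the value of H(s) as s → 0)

DC gain = H(0) = 11/(9 × 12) = 11/108 = 0.1019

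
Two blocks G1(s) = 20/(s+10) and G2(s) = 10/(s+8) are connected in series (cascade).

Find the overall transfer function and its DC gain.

Series: multiply transfer functions. G_eq = 20/(s+10) × 10/(s+8) = 200/((s+10)(s+8)). DC gain = 200/(10×8) = 2.5.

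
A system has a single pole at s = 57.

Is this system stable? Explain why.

Pole at s = 57 is in the right half-plane. Unstable.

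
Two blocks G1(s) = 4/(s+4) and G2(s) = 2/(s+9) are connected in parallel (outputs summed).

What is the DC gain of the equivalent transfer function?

Parallel: G_eq = G1 + G2. DC gain = G1(0) + G2(0) = 4/4 + 2/9 = 1 + 0.2222 = 1.2222.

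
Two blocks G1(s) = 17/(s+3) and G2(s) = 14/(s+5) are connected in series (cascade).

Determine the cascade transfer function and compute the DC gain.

Series: multiply transfer functions. G_eq = 17/(s+3) × 14/(s+5) = 238/((s+3)(s+5)). DC gain = 238/(3×5) = 15.8667.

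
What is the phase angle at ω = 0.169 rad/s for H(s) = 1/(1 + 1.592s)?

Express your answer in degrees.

Phase = -arctan(ωτ) = -arctan(0.169 × 1.592) = -15.1°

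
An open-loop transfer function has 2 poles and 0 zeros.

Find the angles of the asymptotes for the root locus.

n - m = 2 - 0 = 2. Angles: θk = (2k + 1)·180°/2 = 90°, 270°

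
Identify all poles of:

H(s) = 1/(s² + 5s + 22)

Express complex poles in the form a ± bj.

Discriminant = 5² - 4×1×22 = 25 - 88 = -63 < 0, so the poles are a complex conjugate pair s = (-5 ± j√63)/(2×1). Real part = -5/(2×1) = -5/2 = -2.5; imaginary part = ±√63/(2×1) ≈ 3.9686. Poles: s = -2.5 ± 3.9686j.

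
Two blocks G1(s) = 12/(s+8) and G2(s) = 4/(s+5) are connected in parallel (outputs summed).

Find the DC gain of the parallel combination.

Parallel: G_eq = G1 + G2. DC gain = G1(0) + G2(0) = 12/8 + 4/5 = 1.5 + 0.8 = 2.3.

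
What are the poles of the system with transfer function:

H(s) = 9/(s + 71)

Pole is where denominator = 0: s + 71 = 0, so s = -71.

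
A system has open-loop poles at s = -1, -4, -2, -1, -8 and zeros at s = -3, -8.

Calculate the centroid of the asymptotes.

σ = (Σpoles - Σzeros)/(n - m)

σ = (Σpoles - Σzeros)/(n - m) = (-16 - (-11))/(5 - 2) = -5/3 = -1.67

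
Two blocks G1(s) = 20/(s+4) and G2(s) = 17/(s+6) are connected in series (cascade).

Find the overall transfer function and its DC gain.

Series: multiply transfer functions. G_eq = 20/(s+4) × 17/(s+6) = 340/((s+4)(s+6)). DC gain = 340/(4×6) = 14.1667.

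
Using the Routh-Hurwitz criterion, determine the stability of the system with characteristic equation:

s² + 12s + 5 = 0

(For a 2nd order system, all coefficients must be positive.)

Coefficients: 1, 12, 5. All positive, so system is stable.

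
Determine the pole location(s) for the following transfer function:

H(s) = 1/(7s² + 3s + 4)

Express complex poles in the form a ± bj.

Discriminant = 3² - 4×7×4 = 9 - 112 = -103 < 0, so the poles are a complex conjugate pair s = (-3 ± j√103)/(2×7). Real part = -3/(2×7) = -3/14 ≈ -0.2143; imaginary part = ±√103/(2×7) ≈ 0.7249. Poles: s = -0.2143 ± 0.7249j.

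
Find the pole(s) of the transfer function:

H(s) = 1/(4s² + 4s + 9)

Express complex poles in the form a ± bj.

Discriminant = 4² - 4×4×9 = 16 - 144 = -128 < 0, so the poles are a complex conjugate pair s = (-4 ± j√128)/(2×4). Real part = -4/(2×4) = -4/8 = -0.5; imaginary part = ±√128/(2×4) ≈ 1.4142. Poles: s = -0.5 ± 1.4142j.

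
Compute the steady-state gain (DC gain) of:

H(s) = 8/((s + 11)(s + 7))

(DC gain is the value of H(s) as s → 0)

DC gain = H(0) = 8/(11 × 7) = 8/77 = 0.1039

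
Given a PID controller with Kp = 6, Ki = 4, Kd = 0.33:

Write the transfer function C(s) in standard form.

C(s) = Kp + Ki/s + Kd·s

Substituting values: C(s) = 6 + 4/s + 0.33s = (0.33s² + 6s + 4)/s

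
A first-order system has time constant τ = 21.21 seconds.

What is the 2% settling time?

For first-order system, 2% settling time ≈ 4τ = 4 × 21.21 = 84.84 s.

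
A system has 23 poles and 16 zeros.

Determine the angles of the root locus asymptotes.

n - m = 23 - 16 = 7. Angles: θk = (2k + 1)·180°/7 = 25.71°, 77.14°, 128.57°, 180°, 231.43°, 282.86°, 334.29°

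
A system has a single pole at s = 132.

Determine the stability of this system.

Pole at s = 132 is in the right half-plane. Unstable.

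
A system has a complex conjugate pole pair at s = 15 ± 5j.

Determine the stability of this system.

Real part of poles is 15 (> 0, right half-plane). Unstable.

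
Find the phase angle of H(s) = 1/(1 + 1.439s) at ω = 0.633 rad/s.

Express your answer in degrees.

Phase = -arctan(ωτ) = -arctan(0.633 × 1.439) = -42.3°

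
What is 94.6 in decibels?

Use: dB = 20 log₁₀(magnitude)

dB = 20 log₁₀(94.6) = 39.5 dB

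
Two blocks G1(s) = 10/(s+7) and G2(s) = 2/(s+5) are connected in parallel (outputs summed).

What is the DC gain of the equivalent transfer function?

Parallel: G_eq = G1 + G2. DC gain = G1(0) + G2(0) = 10/7 + 2/5 = 1.4286 + 0.4 = 1.8286.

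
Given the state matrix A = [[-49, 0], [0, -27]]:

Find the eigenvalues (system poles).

For diagonal matrix, eigenvalues are diagonal entries: λ₁ = -49, λ₂ = -27.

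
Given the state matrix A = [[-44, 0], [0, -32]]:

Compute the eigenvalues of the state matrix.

For diagonal matrix, eigenvalues are diagonal entries: λ₁ = -44, λ₂ = -32.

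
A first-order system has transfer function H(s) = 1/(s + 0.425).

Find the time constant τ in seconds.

For H(s) = 1/(s + 1/τ), the pole is at -1/τ = -0.425, so τ = 1/0.425 = 2.3529 s.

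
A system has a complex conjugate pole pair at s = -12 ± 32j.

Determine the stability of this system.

Real part of poles is -12 (< 0, left half-plane). Stable.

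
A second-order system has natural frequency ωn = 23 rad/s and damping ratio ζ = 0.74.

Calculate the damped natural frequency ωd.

ωd = ωn√(1 - ζ²) = 23√(1 - 0.74²) = 15.47 rad/s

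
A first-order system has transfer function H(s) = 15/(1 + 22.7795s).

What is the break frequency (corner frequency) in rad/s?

Corner frequency = 1/τ = 1/22.7795 = 0.044 rad/s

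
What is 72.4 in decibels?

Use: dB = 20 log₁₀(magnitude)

dB = 20 log₁₀(72.4) = 37.2 dB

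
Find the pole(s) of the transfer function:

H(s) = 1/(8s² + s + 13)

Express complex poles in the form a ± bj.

Discriminant = 1² - 4×8×13 = 1 - 416 = -415 < 0, so the poles are a complex conjugate pair s = (-1 ± j√415)/(2×8). Real part = -1/(2×8) = -1/16 = -0.0625; imaginary part = ±√415/(2×8) ≈ 1.2732. Poles: s = -0.0625 ± 1.2732j.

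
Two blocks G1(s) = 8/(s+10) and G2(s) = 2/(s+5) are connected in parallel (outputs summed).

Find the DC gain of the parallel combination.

Parallel: G_eq = G1 + G2. DC gain = G1(0) + G2(0) = 8/10 + 2/5 = 0.8 + 0.4 = 1.2.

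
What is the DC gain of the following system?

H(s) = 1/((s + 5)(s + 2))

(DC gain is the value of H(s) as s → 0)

DC gain = H(0) = 1/(5 × 2) = 1/10 = 0.1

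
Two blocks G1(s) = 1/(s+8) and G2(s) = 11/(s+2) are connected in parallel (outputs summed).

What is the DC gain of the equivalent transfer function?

Parallel: G_eq = G1 + G2. DC gain = G1(0) + G2(0) = 1/8 + 11/2 = 0.125 + 5.5 = 5.625.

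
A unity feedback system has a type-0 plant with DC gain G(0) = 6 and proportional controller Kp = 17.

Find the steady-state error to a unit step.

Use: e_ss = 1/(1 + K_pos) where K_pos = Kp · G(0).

K_pos = Kp · G(0) = 17 × 6 = 102. e_ss = 1/(1 + 102) = 0.0097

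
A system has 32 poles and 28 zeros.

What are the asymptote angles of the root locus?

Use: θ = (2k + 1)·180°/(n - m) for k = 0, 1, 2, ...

n - m = 32 - 28 = 4. Angles: θk = (2k + 1)·180°/4 = 45°, 135°, 225°, 315°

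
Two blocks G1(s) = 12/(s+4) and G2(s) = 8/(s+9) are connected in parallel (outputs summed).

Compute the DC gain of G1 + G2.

Parallel: G_eq = G1 + G2. DC gain = G1(0) + G2(0) = 12/4 + 8/9 = 3 + 0.8889 = 3.8889.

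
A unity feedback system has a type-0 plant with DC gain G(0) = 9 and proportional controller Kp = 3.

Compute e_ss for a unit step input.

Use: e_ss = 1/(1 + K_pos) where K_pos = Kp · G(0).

K_pos = Kp · G(0) = 3 × 9 = 27. e_ss = 1/(1 + 27) = 0.0357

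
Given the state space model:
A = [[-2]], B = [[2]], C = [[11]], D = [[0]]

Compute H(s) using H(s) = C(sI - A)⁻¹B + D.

(sI - A)⁻¹ = 1/(s + 2). H(s) = 11 × 2/(s + 2) + 0 = 22/(s + 2).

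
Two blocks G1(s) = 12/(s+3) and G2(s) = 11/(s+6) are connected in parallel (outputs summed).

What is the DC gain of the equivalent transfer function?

Parallel: G_eq = G1 + G2. DC gain = G1(0) + G2(0) = 12/3 + 11/6 = 4 + 1.8333 = 5.8333.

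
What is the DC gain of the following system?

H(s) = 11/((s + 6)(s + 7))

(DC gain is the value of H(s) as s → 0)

DC gain = H(0) = 11/(6 × 7) = 11/42 = 0.2619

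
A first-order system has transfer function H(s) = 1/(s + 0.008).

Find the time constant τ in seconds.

For H(s) = 1/(s + 1/τ), the pole is at -1/τ = -0.008, so τ = 1/0.008 = 125 s.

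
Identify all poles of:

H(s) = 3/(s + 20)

Pole is where denominator = 0: s + 20 = 0, so s = -20.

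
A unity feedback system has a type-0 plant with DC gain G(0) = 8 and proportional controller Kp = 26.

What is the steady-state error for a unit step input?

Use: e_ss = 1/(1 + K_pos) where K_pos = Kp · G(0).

K_pos = Kp · G(0) = 26 × 8 = 208. e_ss = 1/(1 + 208) = 0.0048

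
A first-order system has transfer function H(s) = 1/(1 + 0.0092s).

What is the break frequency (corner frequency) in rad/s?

Corner frequency = 1/τ = 1/0.0092 = 108.696 rad/s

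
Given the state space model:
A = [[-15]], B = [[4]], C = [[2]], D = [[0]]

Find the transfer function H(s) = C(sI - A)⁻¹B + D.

(sI - A)⁻¹ = 1/(s + 15). H(s) = 2 × 4/(s + 15) + 0 = 8/(s + 15).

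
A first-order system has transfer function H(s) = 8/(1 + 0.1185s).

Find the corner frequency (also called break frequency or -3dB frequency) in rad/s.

Corner frequency = 1/τ = 1/0.1185 = 8.439 rad/s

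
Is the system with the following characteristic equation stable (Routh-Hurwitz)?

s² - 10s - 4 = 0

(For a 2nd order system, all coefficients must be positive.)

Coefficients: 1, -10, -4. b=-10, c=-4 not positive, so system is unstable.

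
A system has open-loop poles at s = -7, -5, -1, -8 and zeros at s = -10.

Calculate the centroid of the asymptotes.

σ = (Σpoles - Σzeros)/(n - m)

σ = (Σpoles - Σzeros)/(n - m) = (-21 - (-10))/(4 - 1) = -11/3 = -3.67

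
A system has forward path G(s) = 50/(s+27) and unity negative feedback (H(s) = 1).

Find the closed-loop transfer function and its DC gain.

T(s) = G/(1+GH) = [50/(s+27)] / [1 + 50/(s+27)] = 50/(s+27+50) = 50/(s+77). DC gain = 50/77 = 0.6494.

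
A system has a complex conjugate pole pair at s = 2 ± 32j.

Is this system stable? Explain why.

Real part of poles is 2 (> 0, right half-plane). Unstable.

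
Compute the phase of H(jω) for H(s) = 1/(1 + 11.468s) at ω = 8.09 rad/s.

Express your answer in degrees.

Phase = -arctan(ωτ) = -arctan(8.09 × 11.468) = -89.4°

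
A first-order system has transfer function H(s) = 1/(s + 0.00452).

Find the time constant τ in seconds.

For H(s) = 1/(s + 1/τ), the pole is at -1/τ = -0.00452, so τ = 1/0.00452 = 221.2 s.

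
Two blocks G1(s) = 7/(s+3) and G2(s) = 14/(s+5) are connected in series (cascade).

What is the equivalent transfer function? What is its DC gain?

Series: multiply transfer functions. G_eq = 7/(s+3) × 14/(s+5) = 98/((s+3)(s+5)). DC gain = 98/(3×5) = 6.5333.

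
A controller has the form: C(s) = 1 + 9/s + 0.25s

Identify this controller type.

This is a Proportional-Integral-Derivative (PID) controller.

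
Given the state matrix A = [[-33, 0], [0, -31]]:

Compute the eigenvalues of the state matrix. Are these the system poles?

For diagonal matrix, eigenvalues are diagonal entries: λ₁ = -33, λ₂ = -31. Eigenvalues of A = system poles.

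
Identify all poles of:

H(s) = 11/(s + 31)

Pole is where denominator = 0: s + 31 = 0, so s = -31.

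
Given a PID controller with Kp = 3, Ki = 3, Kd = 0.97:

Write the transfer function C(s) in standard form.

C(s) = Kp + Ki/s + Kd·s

Substituting values: C(s) = 3 + 3/s + 0.97s = (0.97s² + 3s + 3)/s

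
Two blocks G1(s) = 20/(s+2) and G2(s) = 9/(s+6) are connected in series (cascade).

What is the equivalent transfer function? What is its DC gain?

Series: multiply transfer functions. G_eq = 20/(s+2) × 9/(s+6) = 180/((s+2)(s+6)). DC gain = 180/(2×6) = 15.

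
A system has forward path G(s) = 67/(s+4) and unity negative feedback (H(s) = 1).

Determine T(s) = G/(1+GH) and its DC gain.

T(s) = G/(1+GH) = [67/(s+4)] / [1 + 67/(s+4)] = 67/(s+4+67) = 67/(s+71). DC gain = 67/71 = 0.9437.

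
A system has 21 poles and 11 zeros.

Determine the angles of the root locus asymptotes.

n - m = 21 - 11 = 10. Angles: θk = (2k + 1)·180°/10 = 18°, 54°, 90°, 126°, 162°, 198°, 234°, 270°, 306°, 342°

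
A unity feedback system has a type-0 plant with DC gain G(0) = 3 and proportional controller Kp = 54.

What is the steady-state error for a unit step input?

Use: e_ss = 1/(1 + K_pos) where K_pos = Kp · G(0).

K_pos = Kp · G(0) = 54 × 3 = 162. e_ss = 1/(1 + 162) = 0.0061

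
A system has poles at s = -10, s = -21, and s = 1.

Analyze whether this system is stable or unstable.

Pole(s) at s = 1 are not in the left half-plane. System is unstable.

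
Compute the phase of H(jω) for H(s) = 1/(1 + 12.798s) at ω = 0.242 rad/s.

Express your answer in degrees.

Phase = -arctan(ωτ) = -arctan(0.242 × 12.798) = -72.1°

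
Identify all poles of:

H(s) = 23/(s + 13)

Pole is where denominator = 0: s + 13 = 0, so s = -13.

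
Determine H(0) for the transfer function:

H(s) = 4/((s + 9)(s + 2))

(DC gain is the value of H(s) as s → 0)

DC gain = H(0) = 4/(9 × 2) = 4/18 = 0.2222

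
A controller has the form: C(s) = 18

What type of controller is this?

This is a Proportional (P) controller.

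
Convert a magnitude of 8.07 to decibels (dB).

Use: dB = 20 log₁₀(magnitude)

dB = 20 log₁₀(8.07) = 18.1 dB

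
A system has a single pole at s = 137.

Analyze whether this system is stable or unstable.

Pole at s = 137 is in the right half-plane. Unstable.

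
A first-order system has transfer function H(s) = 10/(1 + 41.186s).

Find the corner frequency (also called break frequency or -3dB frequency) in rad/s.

Corner frequency = 1/τ = 1/41.186 = 0.024 rad/s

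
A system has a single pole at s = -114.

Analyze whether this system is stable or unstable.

Pole at s = -114 is in the left half-plane. Stable.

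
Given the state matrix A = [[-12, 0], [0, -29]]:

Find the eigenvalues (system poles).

For diagonal matrix, eigenvalues are diagonal entries: λ₁ = -12, λ₂ = -29.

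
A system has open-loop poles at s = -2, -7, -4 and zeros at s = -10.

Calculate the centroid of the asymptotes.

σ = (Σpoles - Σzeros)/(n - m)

σ = (Σpoles - Σzeros)/(n - m) = (-13 - (-10))/(3 - 1) = -3/2 = -1.5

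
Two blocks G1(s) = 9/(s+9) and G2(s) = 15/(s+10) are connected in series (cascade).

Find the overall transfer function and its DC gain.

Series: multiply transfer functions. G_eq = 9/(s+9) × 15/(s+10) = 135/((s+9)(s+10)). DC gain = 135/(9×10) = 1.5.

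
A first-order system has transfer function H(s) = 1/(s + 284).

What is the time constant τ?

For H(s) = 1/(s + 1/τ), the pole is at -1/τ = -284, so τ = 1/284 = 0.0035 s.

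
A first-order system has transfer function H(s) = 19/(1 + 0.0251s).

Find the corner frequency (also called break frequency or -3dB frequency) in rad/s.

Corner frequency = 1/τ = 1/0.0251 = 39.841 rad/s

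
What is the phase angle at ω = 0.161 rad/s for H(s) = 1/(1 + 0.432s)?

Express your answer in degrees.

Phase = -arctan(ωτ) = -arctan(0.161 × 0.432) = -4.0°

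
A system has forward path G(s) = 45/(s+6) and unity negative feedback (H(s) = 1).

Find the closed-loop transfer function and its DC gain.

T(s) = G/(1+GH) = [45/(s+6)] / [1 + 45/(s+6)] = 45/(s+6+45) = 45/(s+51). DC gain = 45/51 = 0.8824.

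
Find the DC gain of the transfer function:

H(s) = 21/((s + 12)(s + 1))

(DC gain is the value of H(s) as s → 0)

DC gain = H(0) = 21/(12 × 1) = 21/12 = 1.75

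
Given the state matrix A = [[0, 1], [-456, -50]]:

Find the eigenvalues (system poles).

det(A - λI) = λ² - (-50)λ + 456 = (λ - (-38))(λ - (-12)). Eigenvalues: -38, -12.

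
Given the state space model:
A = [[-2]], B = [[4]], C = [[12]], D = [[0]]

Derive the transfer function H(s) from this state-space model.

(sI - A)⁻¹ = 1/(s + 2). H(s) = 12 × 4/(s + 2) + 0 = 48/(s + 2).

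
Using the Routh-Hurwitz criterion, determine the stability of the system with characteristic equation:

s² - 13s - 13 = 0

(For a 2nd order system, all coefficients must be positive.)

Coefficients: 1, -13, -13. b=-13, c=-13 not positive, so system is unstable.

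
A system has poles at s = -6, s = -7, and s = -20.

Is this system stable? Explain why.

All poles are in the left half-plane. System is stable.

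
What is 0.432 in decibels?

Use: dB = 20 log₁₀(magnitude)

dB = 20 log₁₀(0.432) = -7.3 dB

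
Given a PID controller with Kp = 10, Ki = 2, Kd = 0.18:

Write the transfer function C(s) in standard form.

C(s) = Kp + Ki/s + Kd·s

Substituting values: C(s) = 10 + 2/s + 0.18s = (0.18s² + 10s + 2)/s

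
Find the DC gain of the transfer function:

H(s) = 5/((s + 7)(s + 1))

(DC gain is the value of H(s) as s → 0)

DC gain = H(0) = 5/(7 × 1) = 5/7 = 0.7143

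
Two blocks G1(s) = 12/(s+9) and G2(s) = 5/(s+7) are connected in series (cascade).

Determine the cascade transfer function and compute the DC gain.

Series: multiply transfer functions. G_eq = 12/(s+9) × 5/(s+7) = 60/((s+9)(s+7)). DC gain = 60/(9×7) = 0.9524.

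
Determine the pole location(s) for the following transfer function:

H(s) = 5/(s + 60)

Pole is where denominator = 0: s + 60 = 0, so s = -60.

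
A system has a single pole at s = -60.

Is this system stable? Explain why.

Pole at s = -60 is in the left half-plane. Stable.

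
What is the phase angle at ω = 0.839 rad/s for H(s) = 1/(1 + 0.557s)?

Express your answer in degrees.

Phase = -arctan(ωτ) = -arctan(0.839 × 0.557) = -25.0°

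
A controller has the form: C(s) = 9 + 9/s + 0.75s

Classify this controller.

This is a Proportional-Integral-Derivative (PID) controller.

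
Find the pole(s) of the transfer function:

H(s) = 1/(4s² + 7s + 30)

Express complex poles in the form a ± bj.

Discriminant = 7² - 4×4×30 = 49 - 480 = -431 < 0, so the poles are a complex conjugate pair s = (-7 ± j√431)/(2×4). Real part = -7/(2×4) = -7/8 = -0.875; imaginary part = ±√431/(2×4) ≈ 2.5951. Poles: s = -0.875 ± 2.5951j.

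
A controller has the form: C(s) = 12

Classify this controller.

This is a Proportional (P) controller.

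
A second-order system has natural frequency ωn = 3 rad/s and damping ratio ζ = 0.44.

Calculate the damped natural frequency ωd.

ωd = ωn√(1 - ζ²) = 3√(1 - 0.44²) = 2.69 rad/s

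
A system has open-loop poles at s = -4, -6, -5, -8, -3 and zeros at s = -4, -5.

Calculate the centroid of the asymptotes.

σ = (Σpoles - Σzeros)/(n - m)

σ = (Σpoles - Σzeros)/(n - m) = (-26 - (-9))/(5 - 2) = -17/3 = -5.67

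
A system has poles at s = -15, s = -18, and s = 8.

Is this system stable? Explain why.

Pole(s) at s = 8 are not in the left half-plane. System is unstable.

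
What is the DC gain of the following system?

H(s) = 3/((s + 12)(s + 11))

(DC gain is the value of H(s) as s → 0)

DC gain = H(0) = 3/(12 × 11) = 3/132 = 0.0227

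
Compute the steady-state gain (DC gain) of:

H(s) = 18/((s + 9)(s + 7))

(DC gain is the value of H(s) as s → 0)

DC gain = H(0) = 18/(9 × 7) = 18/63 = 0.2857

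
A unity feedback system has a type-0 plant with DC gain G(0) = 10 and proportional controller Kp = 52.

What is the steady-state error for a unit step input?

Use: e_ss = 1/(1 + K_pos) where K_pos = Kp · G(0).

K_pos = Kp · G(0) = 52 × 10 = 520. e_ss = 1/(1 + 520) = 0.0019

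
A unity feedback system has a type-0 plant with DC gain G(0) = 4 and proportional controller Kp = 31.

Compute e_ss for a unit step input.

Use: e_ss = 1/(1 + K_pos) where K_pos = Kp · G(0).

K_pos = Kp · G(0) = 31 × 4 = 124. e_ss = 1/(1 + 124) = 0.008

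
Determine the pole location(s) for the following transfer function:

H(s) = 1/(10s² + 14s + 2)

Discriminant = 14² - 4×10×2 = 196 - 80 = 116 > 0, so two distinct real poles. Using quadratic formula: s = (-14 ± √116)/(2×10) = (-14 ± √116)/20, with √116 ≈ 10.7703. s₁ ≈ -0.1615, s₂ ≈ -1.2385. Poles: s₁ = -0.1615, s₂ = -1.2385.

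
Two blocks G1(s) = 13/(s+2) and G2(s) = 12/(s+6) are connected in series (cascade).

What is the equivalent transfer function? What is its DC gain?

Series: multiply transfer functions. G_eq = 13/(s+2) × 12/(s+6) = 156/((s+2)(s+6)). DC gain = 156/(2×6) = 13.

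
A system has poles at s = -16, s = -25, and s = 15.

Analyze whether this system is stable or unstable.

Pole(s) at s = 15 are not in the left half-plane. System is unstable.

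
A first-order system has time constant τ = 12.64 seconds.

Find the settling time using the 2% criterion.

For first-order system, 2% settling time ≈ 4τ = 4 × 12.64 = 50.56 s.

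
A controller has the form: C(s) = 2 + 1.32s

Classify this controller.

This is a Proportional-Derivative (PD) controller.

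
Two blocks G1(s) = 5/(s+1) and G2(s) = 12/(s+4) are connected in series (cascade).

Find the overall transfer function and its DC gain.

Series: multiply transfer functions. G_eq = 5/(s+1) × 12/(s+4) = 60/((s+1)(s+4)). DC gain = 60/(1×4) = 15.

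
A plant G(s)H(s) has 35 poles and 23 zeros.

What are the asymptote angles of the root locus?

n - m = 35 - 23 = 12. Angles: θk = (2k + 1)·180°/12 = 15°, 45°, 75°, 105°, 135°, 165°, 195°, 225°, 255°, 285°, 315°, 345°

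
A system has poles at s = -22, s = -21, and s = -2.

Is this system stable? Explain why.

All poles are in the left half-plane. System is stable.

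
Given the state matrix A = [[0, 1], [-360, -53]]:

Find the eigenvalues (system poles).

det(A - λI) = λ² - (-53)λ + 360 = (λ - (-8))(λ - (-45)). Eigenvalues: -8, -45.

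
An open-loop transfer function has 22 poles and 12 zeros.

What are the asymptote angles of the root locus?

n - m = 22 - 12 = 10. Angles: θk = (2k + 1)·180°/10 = 18°, 54°, 90°, 126°, 162°, 198°, 234°, 270°, 306°, 342°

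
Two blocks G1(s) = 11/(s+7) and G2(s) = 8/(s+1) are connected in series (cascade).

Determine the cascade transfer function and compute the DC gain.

Series: multiply transfer functions. G_eq = 11/(s+7) × 8/(s+1) = 88/((s+7)(s+1)). DC gain = 88/(7×1) = 12.5714.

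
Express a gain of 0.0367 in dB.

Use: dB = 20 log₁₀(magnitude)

dB = 20 log₁₀(0.0367) = -28.7 dB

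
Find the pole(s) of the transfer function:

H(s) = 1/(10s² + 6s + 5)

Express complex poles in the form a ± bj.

Discriminant = 6² - 4×10×5 = 36 - 200 = -164 < 0, so the poles are a complex conjugate pair s = (-6 ± j√164)/(2×10). Real part = -6/(2×10) = -6/20 = -0.3; imaginary part = ±√164/(2×10) ≈ 0.6403. Poles: s = -0.3 ± 0.6403j.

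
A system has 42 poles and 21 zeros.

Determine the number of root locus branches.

Root locus has n branches where n = number of poles = 42.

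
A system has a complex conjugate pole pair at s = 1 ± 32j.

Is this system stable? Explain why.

Real part of poles is 1 (> 0, right half-plane). Unstable.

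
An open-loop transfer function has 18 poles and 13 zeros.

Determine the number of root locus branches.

Root locus has n branches where n = number of poles = 18.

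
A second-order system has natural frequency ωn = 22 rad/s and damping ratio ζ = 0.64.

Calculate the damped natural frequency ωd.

ωd = ωn√(1 - ζ²) = 22√(1 - 0.64²) = 16.9 rad/s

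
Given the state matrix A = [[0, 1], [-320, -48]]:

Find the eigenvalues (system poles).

det(A - λI) = λ² - (-48)λ + 320 = (λ - (-40))(λ - (-8)). Eigenvalues: -40, -8.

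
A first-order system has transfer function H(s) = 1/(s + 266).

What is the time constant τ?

For H(s) = 1/(s + 1/τ), the pole is at -1/τ = -266, so τ = 1/266 = 0.0038 s.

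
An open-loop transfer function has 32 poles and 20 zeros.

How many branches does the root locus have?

Root locus has n branches where n = number of poles = 32.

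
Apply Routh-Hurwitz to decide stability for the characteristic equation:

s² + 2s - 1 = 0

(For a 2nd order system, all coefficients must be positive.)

Coefficients: 1, 2, -1. c=-1 not positive, so system is unstable.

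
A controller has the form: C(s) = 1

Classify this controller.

This is a Proportional (P) controller.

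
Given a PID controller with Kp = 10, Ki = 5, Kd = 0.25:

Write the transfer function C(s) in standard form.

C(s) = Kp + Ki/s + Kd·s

Substituting values: C(s) = 10 + 5/s + 0.25s = (0.25s² + 10s + 5)/s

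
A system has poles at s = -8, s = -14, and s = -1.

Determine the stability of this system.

All poles are in the left half-plane. System is stable.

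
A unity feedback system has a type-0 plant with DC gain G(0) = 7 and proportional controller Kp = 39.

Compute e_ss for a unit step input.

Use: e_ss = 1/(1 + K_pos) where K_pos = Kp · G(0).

K_pos = Kp · G(0) = 39 × 7 = 273. e_ss = 1/(1 + 273) = 0.0036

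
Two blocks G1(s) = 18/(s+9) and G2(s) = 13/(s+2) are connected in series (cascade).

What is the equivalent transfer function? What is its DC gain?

Series: multiply transfer functions. G_eq = 18/(s+9) × 13/(s+2) = 234/((s+9)(s+2)). DC gain = 234/(9×2) = 13.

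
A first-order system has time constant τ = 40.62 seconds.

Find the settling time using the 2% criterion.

For first-order system, 2% settling time ≈ 4τ = 4 × 40.62 = 162.48 s.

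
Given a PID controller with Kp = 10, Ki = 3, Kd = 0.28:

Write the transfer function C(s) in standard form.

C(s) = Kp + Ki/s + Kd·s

Substituting values: C(s) = 10 + 3/s + 0.28s = (0.28s² + 10s + 3)/s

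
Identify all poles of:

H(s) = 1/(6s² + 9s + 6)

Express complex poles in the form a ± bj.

Discriminant = 9² - 4×6×6 = 81 - 144 = -63 < 0, so the poles are a complex conjugate pair s = (-9 ± j√63)/(2×6). Real part = -9/(2×6) = -9/12 = -0.75; imaginary part = ±√63/(2×6) ≈ 0.6614. Poles: s = -0.75 ± 0.6614j.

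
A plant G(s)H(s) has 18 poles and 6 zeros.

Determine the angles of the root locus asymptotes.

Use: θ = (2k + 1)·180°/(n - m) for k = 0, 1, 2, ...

n - m = 18 - 6 = 12. Angles: θk = (2k + 1)·180°/12 = 15°, 45°, 75°, 105°, 135°, 165°, 195°, 225°, 255°, 285°, 315°, 345°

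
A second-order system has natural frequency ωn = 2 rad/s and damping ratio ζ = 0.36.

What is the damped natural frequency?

ωd = ωn√(1 - ζ²) = 2√(1 - 0.36²) = 1.87 rad/s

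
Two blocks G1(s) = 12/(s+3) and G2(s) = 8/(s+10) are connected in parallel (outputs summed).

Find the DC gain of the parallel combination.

Parallel: G_eq = G1 + G2. DC gain = G1(0) + G2(0) = 12/3 + 8/10 = 4 + 0.8 = 4.8.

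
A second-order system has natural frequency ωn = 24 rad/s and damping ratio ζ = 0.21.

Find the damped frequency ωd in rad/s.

ωd = ωn√(1 - ζ²) = 24√(1 - 0.21²) = 23.46 rad/s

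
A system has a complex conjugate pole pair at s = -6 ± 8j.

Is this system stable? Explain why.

Real part of poles is -6 (< 0, left half-plane). Stable.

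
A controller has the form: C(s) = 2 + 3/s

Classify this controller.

This is a Proportional-Integral (PI) controller.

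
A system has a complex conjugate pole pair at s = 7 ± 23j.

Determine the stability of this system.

Real part of poles is 7 (> 0, right half-plane). Unstable.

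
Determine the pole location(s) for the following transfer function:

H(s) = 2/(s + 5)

Pole is where denominator = 0: s + 5 = 0, so s = -5.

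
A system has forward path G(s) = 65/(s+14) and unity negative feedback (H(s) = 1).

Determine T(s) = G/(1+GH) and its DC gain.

T(s) = G/(1+GH) = [65/(s+14)] / [1 + 65/(s+14)] = 65/(s+14+65) = 65/(s+79). DC gain = 65/79 = 0.8228.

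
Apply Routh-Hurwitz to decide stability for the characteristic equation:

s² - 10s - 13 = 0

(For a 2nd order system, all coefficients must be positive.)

Coefficients: 1, -10, -13. b=-10, c=-13 not positive, so system is unstable.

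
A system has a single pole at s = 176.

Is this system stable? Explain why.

Pole at s = 176 is in the right half-plane. Unstable.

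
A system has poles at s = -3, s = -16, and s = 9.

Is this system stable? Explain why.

Pole(s) at s = 9 are not in the left half-plane. System is unstable.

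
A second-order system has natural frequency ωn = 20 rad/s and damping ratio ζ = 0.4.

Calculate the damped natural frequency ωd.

ωd = ωn√(1 - ζ²) = 20√(1 - 0.4²) = 18.33 rad/s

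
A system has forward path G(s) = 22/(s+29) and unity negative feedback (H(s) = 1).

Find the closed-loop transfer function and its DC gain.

T(s) = G/(1+GH) = [22/(s+29)] / [1 + 22/(s+29)] = 22/(s+29+22) = 22/(s+51). DC gain = 22/51 = 0.4314.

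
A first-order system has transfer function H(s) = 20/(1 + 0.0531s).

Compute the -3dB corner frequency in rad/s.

Corner frequency = 1/τ = 1/0.0531 = 18.832 rad/s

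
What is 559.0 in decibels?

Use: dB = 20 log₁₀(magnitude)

dB = 20 log₁₀(559.0) = 54.9 dB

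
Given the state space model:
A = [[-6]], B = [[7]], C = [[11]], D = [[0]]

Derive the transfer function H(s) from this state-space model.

(sI - A)⁻¹ = 1/(s + 6). H(s) = 11 × 7/(s + 6) + 0 = 77/(s + 6).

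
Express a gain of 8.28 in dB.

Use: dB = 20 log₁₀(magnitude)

dB = 20 log₁₀(8.28) = 18.4 dB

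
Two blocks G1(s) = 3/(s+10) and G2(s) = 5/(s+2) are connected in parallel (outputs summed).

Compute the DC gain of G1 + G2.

Parallel: G_eq = G1 + G2. DC gain = G1(0) + G2(0) = 3/10 + 5/2 = 0.3 + 2.5 = 2.8.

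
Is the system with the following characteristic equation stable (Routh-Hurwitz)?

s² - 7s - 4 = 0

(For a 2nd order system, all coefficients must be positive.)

Coefficients: 1, -7, -4. b=-7, c=-4 not positive, so system is unstable.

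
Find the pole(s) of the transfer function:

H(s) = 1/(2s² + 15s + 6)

Discriminant = 15² - 4×2×6 = 225 - 48 = 177 > 0, so two distinct real poles. Using quadratic formula: s = (-15 ± √177)/(2×2) = (-15 ± √177)/4, with √177 ≈ 13.3041. s₁ ≈ -0.4240, s₂ ≈ -7.0760. Poles: s₁ = -0.4240, s₂ = -7.0760.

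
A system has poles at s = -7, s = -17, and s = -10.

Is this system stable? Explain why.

All poles are in the left half-plane. System is stable.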